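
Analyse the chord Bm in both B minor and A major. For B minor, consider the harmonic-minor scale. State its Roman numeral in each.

i in B minor; ii in A major

The scale of B minor (harmonic minor) is B C# D E F# G A#; B is degree 1, and the triad built there (B-D-F#) is minor, so it is i.
The scale of A major is A B C# D E F# G#; B is degree 2, and the triad built there (B-D-F#) is minor, so it is ii.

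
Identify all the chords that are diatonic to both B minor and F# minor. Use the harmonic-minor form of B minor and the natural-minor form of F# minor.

Bm

Triads in B minor (harmonic minor): B minor (i), C# diminished (ii°), D augmented (III+), E minor (iv), F# major (V), G major (VI), A# diminished (vii°).
Triads in F# minor (natural minor): F# minor (i), G# diminished (ii°), A major (III), B minor (iv), C# minor (v), D major (VI), E major (VII).
Shared triads with their functions: B minor (i in B minor, iv in F# minor).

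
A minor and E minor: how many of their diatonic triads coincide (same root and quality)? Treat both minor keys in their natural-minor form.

4

Diatonic triads of A minor (natural minor): A minor (i), B diminished (ii°), C major (III), D minor (iv), E minor (v), F major (VI), G major (VII).
Diatonic triads of E minor (natural minor): E minor (i), F# diminished (ii°), G major (III), A minor (iv), B minor (v), C major (VI), D major (VII).
Matching root and quality in both lists: A minor, C major, E minor, G major.
That gives 4 common triads.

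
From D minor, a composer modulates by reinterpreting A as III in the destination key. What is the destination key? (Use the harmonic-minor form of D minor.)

F# minor

The numeral III denotes a major triad on scale degree 3. With A on degree 3, the tonic of the new key is F#.
Degree 3 carries a major triad in natural-minor keys, so the destination is F# minor.
Check: the diatonic triads of F# minor (natural minor) are F#m (i), G#dim (ii°), A (III), Bm (iv), C#m (v), D (VI), E (VII) — A is indeed III.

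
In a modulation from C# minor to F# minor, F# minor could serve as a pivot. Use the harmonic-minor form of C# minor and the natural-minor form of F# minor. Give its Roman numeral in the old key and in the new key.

iv in C# minor; i in F# minor

The scale of C# minor (harmonic minor) is C# D# E F# G# A B#; F# is degree 4, and the triad built there (F#-A-C#) is minor, so it is iv.
The scale of F# minor (natural minor) is F# G# A B C# D E; F# is degree 1, and the triad built there (F#-A-C#) is minor, so it is i.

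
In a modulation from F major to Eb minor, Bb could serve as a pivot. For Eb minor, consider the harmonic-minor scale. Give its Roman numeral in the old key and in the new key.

The scale of F major is F G A Bb C D E; Bb is degree 4, and the triad built there (Bb-D-F) is major, so it is IV.
The scale of Eb minor (harmonic minor) is Eb F Gb Ab Bb Cb D; Bb is degree 5, and the triad built there (Bb-D-F) is major, so it is V.

IV in F major; V in Eb minor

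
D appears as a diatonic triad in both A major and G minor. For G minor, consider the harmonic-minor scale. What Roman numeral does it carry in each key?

IV in A major; V in G minor

The scale of A major is A B C# D E F# G#; D is degree 4, and the triad built there (D-F#-A) is major, so it is IV.
The scale of G minor (harmonic minor) is G A Bb C D Eb F#; D is degree 5, and the triad built there (D-F#-A) is major, so it is V.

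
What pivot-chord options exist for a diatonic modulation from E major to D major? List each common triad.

F#m, A

Triads in E major: E (I), F#m (ii), G#m (iii), A (IV), B (V), C#m (vi), D#dim (vii°).
Triads in D major: D (I), Em (ii), F#m (iii), G (IV), A (V), Bm (vi), C#dim (vii°).
Shared triads with their functions: F#m (ii in E major, iii in D major); A (IV in E major, V in D major).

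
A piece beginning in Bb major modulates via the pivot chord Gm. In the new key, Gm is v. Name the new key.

The numeral v denotes a minor triad on scale degree 5. With G on degree 5, the tonic of the new key is C.
Degree 5 carries a minor triad in natural-minor keys, so the destination is C minor.
Check: the diatonic triads of C minor (natural minor) are Cm (i), Ddim (ii°), Eb (III), Fm (iv), Gm (v), Ab (VI), Bb (VII) — Gm is indeed v.

C minor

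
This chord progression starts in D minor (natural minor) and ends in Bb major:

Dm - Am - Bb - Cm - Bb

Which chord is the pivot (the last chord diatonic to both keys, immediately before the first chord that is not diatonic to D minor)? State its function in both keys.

Chords diatonic to D minor: Dm, Edim, F, Gm, Am, Bb, C.
Reading the progression, the first chord not in that set is Cm, so the modulation leaves D minor there.
The chord immediately before Cm is Bb, which is diatonic to both keys: VI in D minor and I in Bb major.

Bb — VI in D minor, I in Bb major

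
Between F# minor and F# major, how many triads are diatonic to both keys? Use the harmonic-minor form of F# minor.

2

Diatonic triads of F# minor (harmonic minor): F#m (i), G#dim (ii°), Aaug (III+), Bm (iv), C# (V), D (VI), E#dim (vii°).
Diatonic triads of F# major: F# (I), G#m (ii), A#m (iii), B (IV), C# (V), D#m (vi), E#dim (vii°).
Matching root and quality in both lists: C#, E#dim.
That gives 2 common triads.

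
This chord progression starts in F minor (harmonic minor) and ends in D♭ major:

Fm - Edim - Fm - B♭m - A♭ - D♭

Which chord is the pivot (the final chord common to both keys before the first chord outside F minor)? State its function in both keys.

Chords diatonic to F minor: Fm, Gdim, A♭aug, B♭m, C, D♭, Edim.
Reading the progression, the first chord not in that set is A♭, so the modulation leaves F minor there.
The chord immediately before A♭ is B♭m, which is diatonic to both keys: iv in F minor and vi in D♭ major.

B♭m — iv in F minor, vi in D♭ major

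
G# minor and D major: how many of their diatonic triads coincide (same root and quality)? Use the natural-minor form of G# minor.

0

Diatonic triads of G# minor (natural minor): G#m (i), A#dim (ii°), B (III), C#m (iv), D#m (v), E (VI), F# (VII).
Diatonic triads of D major: D (I), Em (ii), F#m (iii), G (IV), A (V), Bm (vi), C#dim (vii°).
No triad has the same root and quality in both keys.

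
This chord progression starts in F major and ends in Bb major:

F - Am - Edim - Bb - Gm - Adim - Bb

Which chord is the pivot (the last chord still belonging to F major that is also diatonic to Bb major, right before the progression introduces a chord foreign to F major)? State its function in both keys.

Gm — ii in F major, vi in Bb major

Chords diatonic to F major: F, Gm, Am, Bb, C, Dm, Edim.
Reading the progression, the first chord not in that set is Adim, so the modulation leaves F major there.
The chord immediately before Adim is Gm, which is diatonic to both keys: ii in F major and vi in Bb major.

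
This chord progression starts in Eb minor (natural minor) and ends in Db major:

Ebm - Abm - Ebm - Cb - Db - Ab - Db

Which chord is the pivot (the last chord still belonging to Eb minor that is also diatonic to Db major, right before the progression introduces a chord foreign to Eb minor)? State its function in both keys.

Db — VII in Eb minor, I in Db major

Chords diatonic to Eb minor: Ebm, Fdim, Gb, Abm, Bbm, Cb, Db.
Reading the progression, the first chord not in that set is Ab, so the modulation leaves Eb minor there.
The chord immediately before Ab is Db, which is diatonic to both keys: VII in Eb minor and I in Db major.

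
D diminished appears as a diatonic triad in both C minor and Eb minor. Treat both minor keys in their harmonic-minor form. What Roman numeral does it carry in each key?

ii° in C minor; vii° in Eb minor

The scale of C minor (harmonic minor) is C D Eb F G Ab B; D is degree 2, and the triad built there (D-F-Ab) is diminished, so it is ii°.
The scale of Eb minor (harmonic minor) is Eb F Gb Ab Bb Cb D; D is degree 7, and the triad built there (D-F-Ab) is diminished, so it is vii°.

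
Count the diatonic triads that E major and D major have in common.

2

Diatonic triads of E major: E (I), F♯m (ii), G♯m (iii), A (IV), B (V), C♯m (vi), D♯dim (vii°).
Diatonic triads of D major: D (I), Em (ii), F♯m (iii), G (IV), A (V), Bm (vi), C♯dim (vii°).
Matching root and quality in both lists: F♯m, A.
That gives 2 common triads.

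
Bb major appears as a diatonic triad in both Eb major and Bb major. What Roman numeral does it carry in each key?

V in Eb major; I in Bb major

The scale of Eb major is Eb F G Ab Bb C D; Bb is degree 5, and the triad built there (Bb-D-F) is major, so it is V.
The scale of Bb major is Bb C D Eb F G A; Bb is degree 1, and the triad built there (Bb-D-F) is major, so it is I.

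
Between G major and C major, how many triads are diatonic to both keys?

Diatonic triads of G major: G (I), Am (ii), Bm (iii), C (IV), D (V), Em (vi), F♯dim (vii°).
Diatonic triads of C major: C (I), Dm (ii), Em (iii), F (IV), G (V), Am (vi), Bdim (vii°).
Matching root and quality in both lists: G, Am, C, Em.
That gives 4 common triads.

4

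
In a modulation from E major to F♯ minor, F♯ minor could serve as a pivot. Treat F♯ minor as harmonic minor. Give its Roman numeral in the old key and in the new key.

ii in E major; i in F♯ minor

The scale of E major is E F♯ G♯ A B C♯ D♯; F♯ is degree 2, and the triad built there (F♯-A-C♯) is minor, so it is ii.
The scale of F♯ minor (harmonic minor) is F♯ G♯ A B C♯ D E♯; F♯ is degree 1, and the triad built there (F♯-A-C♯) is minor, so it is i.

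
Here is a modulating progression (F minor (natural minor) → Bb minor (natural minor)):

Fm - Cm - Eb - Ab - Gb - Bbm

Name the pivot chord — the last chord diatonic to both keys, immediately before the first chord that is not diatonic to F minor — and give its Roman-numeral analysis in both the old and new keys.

Chords diatonic to F minor: Fm, Gdim, Ab, Bbm, Cm, Db, Eb.
Reading the progression, the first chord not in that set is Gb, so the modulation leaves F minor there.
The chord immediately before Gb is Ab, which is diatonic to both keys: III in F minor and VII in Bb minor.

Ab — III in F minor, VII in Bb minor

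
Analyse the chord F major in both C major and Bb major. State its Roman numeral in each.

The scale of C major is C D E F G A B; F is degree 4, and the triad built there (F-A-C) is major, so it is IV.
The scale of Bb major is Bb C D Eb F G A; F is degree 5, and the triad built there (F-A-C) is major, so it is V.

IV in C major; V in Bb major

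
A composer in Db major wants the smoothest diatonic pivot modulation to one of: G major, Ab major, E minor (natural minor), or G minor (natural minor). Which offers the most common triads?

Triads of Db major: Db major (I), Eb minor (ii), F minor (iii), Gb major (IV), Ab major (V), Bb minor (vi), C diminished (vii°).
G major shares 0: none.
Ab major shares 4: Db, Fm, Ab, Bbm.
E minor (natural minor) shares 0: none.
G minor (natural minor) shares 0: none.
The most common triads (4) are shared with Ab major.

Ab major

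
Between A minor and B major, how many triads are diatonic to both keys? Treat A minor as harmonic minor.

Diatonic triads of A minor (harmonic minor): Am (i), Bdim (ii°), Caug (III+), Dm (iv), E (V), F (VI), G#dim (vii°).
Diatonic triads of B major: B (I), C#m (ii), D#m (iii), E (IV), F# (V), G#m (vi), A#dim (vii°).
Matching root and quality in both lists: E.
That gives 1 common triad.

1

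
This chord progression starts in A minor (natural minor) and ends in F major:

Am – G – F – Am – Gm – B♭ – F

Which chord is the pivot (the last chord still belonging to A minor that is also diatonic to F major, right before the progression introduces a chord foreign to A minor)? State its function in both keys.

Chords diatonic to A minor: Am, Bdim, C, Dm, Em, F, G.
Reading the progression, the first chord not in that set is Gm, so the modulation leaves A minor there.
The chord immediately before Gm is Am, which is diatonic to both keys: i in A minor and iii in F major.

Am — i in A minor, iii in F major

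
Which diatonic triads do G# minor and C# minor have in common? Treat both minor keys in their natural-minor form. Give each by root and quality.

Triads in G# minor (natural minor): G#m (i), A#dim (ii°), B (III), C#m (iv), D#m (v), E (VI), F# (VII).
Triads in C# minor (natural minor): C#m (i), D#dim (ii°), E (III), F#m (iv), G#m (v), A (VI), B (VII).
Shared triads with their functions: G#m (i in G# minor, v in C# minor); B (III in G# minor, VII in C# minor); C#m (iv in G# minor, i in C# minor); E (VI in G# minor, III in C# minor).

G#m, B, C#m, E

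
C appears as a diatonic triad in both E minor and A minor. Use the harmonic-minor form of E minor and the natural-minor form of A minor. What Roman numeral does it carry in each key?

The scale of E minor (harmonic minor) is E F# G A B C D#; C is degree 6, and the triad built there (C-E-G) is major, so it is VI.
The scale of A minor (natural minor) is A B C D E F G; C is degree 3, and the triad built there (C-E-G) is major, so it is III.

VI in E minor; III in A minor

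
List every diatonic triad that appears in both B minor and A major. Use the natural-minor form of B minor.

Bm, D, F#m, A

Triads in B minor (natural minor): Bm (i), C#dim (ii°), D (III), Em (iv), F#m (v), G (VI), A (VII).
Triads in A major: A (I), Bm (ii), C#m (iii), D (IV), E (V), F#m (vi), G#dim (vii°).
Shared triads with their functions: Bm (i in B minor, ii in A major); D (III in B minor, IV in A major); F#m (v in B minor, vi in A major); A (VII in B minor, I in A major).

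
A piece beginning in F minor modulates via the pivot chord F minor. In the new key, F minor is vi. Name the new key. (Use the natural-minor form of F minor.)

A♭ major

The numeral vi denotes a minor triad on scale degree 6. With F on degree 6, the tonic of the new key is A♭.
Degree 6 carries a minor triad in major keys, so the destination is A♭ major.
Check: the diatonic triads of A♭ major are A♭ (I), B♭m (ii), Cm (iii), D♭ (IV), E♭ (V), Fm (vi), Gdim (vii°) — F minor is indeed vi.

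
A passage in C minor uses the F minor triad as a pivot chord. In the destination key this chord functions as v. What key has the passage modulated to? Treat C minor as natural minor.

Bb minor

The numeral v denotes a minor triad on scale degree 5. With F on degree 5, the tonic of the new key is Bb.
Degree 5 carries a minor triad in natural-minor keys, so the destination is Bb minor.
Check: the diatonic triads of Bb minor (natural minor) are Bbm (i), Cdim (ii°), Db (III), Ebm (iv), Fm (v), Gb (VI), Ab (VII) — F minor is indeed v.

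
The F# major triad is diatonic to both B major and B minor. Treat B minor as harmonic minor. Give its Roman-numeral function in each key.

V in B major; V in B minor

The scale of B major is B C# D# E F# G# A#; F# is degree 5, and the triad built there (F#-A#-C#) is major, so it is V.
The scale of B minor (harmonic minor) is B C# D E F# G A#; F# is degree 5, and the triad built there (F#-A#-C#) is major, so it is V.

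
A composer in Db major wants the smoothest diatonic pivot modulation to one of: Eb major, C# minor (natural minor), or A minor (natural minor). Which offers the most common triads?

Eb major

Triads of Db major: Db (I), Ebm (ii), Fm (iii), Gb (IV), Ab (V), Bbm (vi), Cdim (vii°).
Eb major shares 2: Fm, Ab.
C# minor (natural minor) shares 0: none.
A minor (natural minor) shares 0: none.
The most common triads (2) are shared with Eb major.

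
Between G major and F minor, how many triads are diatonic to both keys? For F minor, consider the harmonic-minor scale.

1

Diatonic triads of G major: G (I), Am (ii), Bm (iii), C (IV), D (V), Em (vi), F#dim (vii°).
Diatonic triads of F minor (harmonic minor): Fm (i), Gdim (ii°), Abaug (III+), Bbm (iv), C (V), Db (VI), Edim (vii°).
Matching root and quality in both lists: C.
That gives 1 common triad.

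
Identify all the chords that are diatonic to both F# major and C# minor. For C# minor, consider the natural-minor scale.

G#m, B

Triads in F# major: F# (I), G#m (ii), A#m (iii), B (IV), C# (V), D#m (vi), E#dim (vii°).
Triads in C# minor (natural minor): C#m (i), D#dim (ii°), E (III), F#m (iv), G#m (v), A (VI), B (VII).
Shared triads with their functions: G#m (ii in F# major, v in C# minor); B (IV in F# major, VII in C# minor).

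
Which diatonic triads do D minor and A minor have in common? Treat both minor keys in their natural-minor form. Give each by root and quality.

Triads in D minor (natural minor): Dm (i), Edim (ii°), F (III), Gm (iv), Am (v), Bb (VI), C (VII).
Triads in A minor (natural minor): Am (i), Bdim (ii°), C (III), Dm (iv), Em (v), F (VI), G (VII).
Shared triads with their functions: Dm (i in D minor, iv in A minor); F (III in D minor, VI in A minor); Am (v in D minor, i in A minor); C (VII in D minor, III in A minor).

Dm, F, Am, C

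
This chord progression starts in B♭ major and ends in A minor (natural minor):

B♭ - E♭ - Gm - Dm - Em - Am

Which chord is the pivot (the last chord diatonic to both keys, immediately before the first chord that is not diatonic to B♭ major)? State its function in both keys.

Chords diatonic to B♭ major: B♭, Cm, Dm, E♭, F, Gm, Adim.
Reading the progression, the first chord not in that set is Em, so the modulation leaves B♭ major there.
The chord immediately before Em is Dm, which is diatonic to both keys: iii in B♭ major and iv in A minor.

Dm — iii in B♭ major, iv in A minor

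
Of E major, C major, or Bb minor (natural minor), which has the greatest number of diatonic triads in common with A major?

Triads of A major: A (I), Bm (ii), C#m (iii), D (IV), E (V), F#m (vi), G#dim (vii°).
E major shares 4: A, C#m, E, F#m.
C major shares 0: none.
Bb minor (natural minor) shares 0: none.
The most common triads (4) are shared with E major.

E major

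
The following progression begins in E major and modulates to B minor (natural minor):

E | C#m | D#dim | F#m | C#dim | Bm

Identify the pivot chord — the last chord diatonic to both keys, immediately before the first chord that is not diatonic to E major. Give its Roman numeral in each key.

Chords diatonic to E major: E, F#m, G#m, A, B, C#m, D#dim.
Reading the progression, the first chord not in that set is C#dim, so the modulation leaves E major there.
The chord immediately before C#dim is F#m, which is diatonic to both keys: ii in E major and v in B minor.

F#m — ii in E major, v in B minor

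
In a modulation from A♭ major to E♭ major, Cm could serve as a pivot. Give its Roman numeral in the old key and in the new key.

iii in A♭ major; vi in E♭ major

The scale of A♭ major is A♭ B♭ C D♭ E♭ F G; C is degree 3, and the triad built there (C-E♭-G) is minor, so it is iii.
The scale of E♭ major is E♭ F G A♭ B♭ C D; C is degree 6, and the triad built there (C-E♭-G) is minor, so it is vi.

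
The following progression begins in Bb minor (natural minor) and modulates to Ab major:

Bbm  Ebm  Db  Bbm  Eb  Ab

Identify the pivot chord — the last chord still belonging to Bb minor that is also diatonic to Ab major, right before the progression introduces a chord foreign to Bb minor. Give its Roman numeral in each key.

Chords diatonic to Bb minor: Bbm, Cdim, Db, Ebm, Fm, Gb, Ab.
Reading the progression, the first chord not in that set is Eb, so the modulation leaves Bb minor there.
The chord immediately before Eb is Bbm, which is diatonic to both keys: i in Bb minor and ii in Ab major.

Bbm — i in Bb minor, ii in Ab major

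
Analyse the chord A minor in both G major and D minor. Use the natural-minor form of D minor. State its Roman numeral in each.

The scale of G major is G A B C D E F#; A is degree 2, and the triad built there (A-C-E) is minor, so it is ii.
The scale of D minor (natural minor) is D E F G A Bb C; A is degree 5, and the triad built there (A-C-E) is minor, so it is v.

ii in G major; v in D minor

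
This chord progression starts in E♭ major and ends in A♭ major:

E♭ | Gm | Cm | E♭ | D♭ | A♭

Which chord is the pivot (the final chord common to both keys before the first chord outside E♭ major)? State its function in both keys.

Chords diatonic to E♭ major: E♭, Fm, Gm, A♭, B♭, Cm, Ddim.
Reading the progression, the first chord not in that set is D♭, so the modulation leaves E♭ major there.
The chord immediately before D♭ is E♭, which is diatonic to both keys: I in E♭ major and V in A♭ major.

E♭ — I in E♭ major, V in A♭ major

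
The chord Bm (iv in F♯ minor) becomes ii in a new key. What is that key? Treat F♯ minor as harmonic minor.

The numeral ii denotes a minor triad on scale degree 2. With B on degree 2, the tonic of the new key is A.
Degree 2 carries a minor triad in major keys, so the destination is A major.
Check: the diatonic triads of A major are A (I), Bm (ii), C♯m (iii), D (IV), E (V), F♯m (vi), G♯dim (vii°) — Bm is indeed ii.

A major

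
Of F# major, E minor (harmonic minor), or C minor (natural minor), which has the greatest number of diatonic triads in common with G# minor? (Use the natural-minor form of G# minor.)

Triads of G# minor (natural minor): G#m (i), A#dim (ii°), B (III), C#m (iv), D#m (v), E (VI), F# (VII).
F# major shares 4: G#m, B, D#m, F#.
E minor (harmonic minor) shares 1: B.
C minor (natural minor) shares 0: none.
The most common triads (4) are shared with F# major.

F# major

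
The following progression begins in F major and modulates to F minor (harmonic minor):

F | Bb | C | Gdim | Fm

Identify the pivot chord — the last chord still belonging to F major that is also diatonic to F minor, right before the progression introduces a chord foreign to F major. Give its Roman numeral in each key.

Chords diatonic to F major: F, Gm, Am, Bb, C, Dm, Edim.
Reading the progression, the first chord not in that set is Gdim, so the modulation leaves F major there.
The chord immediately before Gdim is C, which is diatonic to both keys: V in F major and V in F minor.

C — V in F major, V in F minor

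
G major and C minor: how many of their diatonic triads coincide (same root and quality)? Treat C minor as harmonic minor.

Diatonic triads of G major: G major (I), A minor (ii), B minor (iii), C major (IV), D major (V), E minor (vi), F# diminished (vii°).
Diatonic triads of C minor (harmonic minor): C minor (i), D diminished (ii°), Eb augmented (III+), F minor (iv), G major (V), Ab major (VI), B diminished (vii°).
Matching root and quality in both lists: G major.
That gives 1 common triad.

1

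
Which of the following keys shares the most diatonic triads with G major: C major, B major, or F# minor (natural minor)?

Triads of G major: G major (I), A minor (ii), B minor (iii), C major (IV), D major (V), E minor (vi), F# diminished (vii°).
C major shares 4: G, Am, C, Em.
B major shares 0: none.
F# minor (natural minor) shares 2: Bm, D.
The most common triads (4) are shared with C major.

C major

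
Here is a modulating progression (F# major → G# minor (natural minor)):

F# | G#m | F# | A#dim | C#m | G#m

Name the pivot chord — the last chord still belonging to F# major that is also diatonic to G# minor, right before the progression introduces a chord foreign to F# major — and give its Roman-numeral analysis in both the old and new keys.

F# — I in F# major, VII in G# minor

Chords diatonic to F# major: F#, G#m, A#m, B, C#, D#m, E#dim.
Reading the progression, the first chord not in that set is A#dim, so the modulation leaves F# major there.
The chord immediately before A#dim is F#, which is diatonic to both keys: I in F# major and VII in G# minor.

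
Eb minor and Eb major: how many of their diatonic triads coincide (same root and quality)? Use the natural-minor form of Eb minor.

0

Diatonic triads of Eb minor (natural minor): Ebm (i), Fdim (ii°), Gb (III), Abm (iv), Bbm (v), Cb (VI), Db (VII).
Diatonic triads of Eb major: Eb (I), Fm (ii), Gm (iii), Ab (IV), Bb (V), Cm (vi), Ddim (vii°).
No triad has the same root and quality in both keys.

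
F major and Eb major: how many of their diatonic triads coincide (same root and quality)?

Diatonic triads of F major: F (I), Gm (ii), Am (iii), Bb (IV), C (V), Dm (vi), Edim (vii°).
Diatonic triads of Eb major: Eb (I), Fm (ii), Gm (iii), Ab (IV), Bb (V), Cm (vi), Ddim (vii°).
Matching root and quality in both lists: Gm, Bb.
That gives 2 common triads.

2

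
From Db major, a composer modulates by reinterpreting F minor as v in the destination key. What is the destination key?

The numeral v denotes a minor triad on scale degree 5. With F on degree 5, the tonic of the new key is Bb.
Degree 5 carries a minor triad in natural-minor keys, so the destination is Bb minor.
Check: the diatonic triads of Bb minor (natural minor) are Bbm (i), Cdim (ii°), Db (III), Ebm (iv), Fm (v), Gb (VI), Ab (VII) — F minor is indeed v.

Bb minor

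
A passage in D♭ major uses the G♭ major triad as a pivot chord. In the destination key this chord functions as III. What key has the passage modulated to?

E♭ minor

The numeral III denotes a major triad on scale degree 3. With G♭ on degree 3, the tonic of the new key is E♭.
Degree 3 carries a major triad in natural-minor keys, so the destination is E♭ minor.
Check: the diatonic triads of E♭ minor (natural minor) are E♭m (i), Fdim (ii°), G♭ (III), A♭m (iv), B♭m (v), C♭ (VI), D♭ (VII) — G♭ major is indeed III.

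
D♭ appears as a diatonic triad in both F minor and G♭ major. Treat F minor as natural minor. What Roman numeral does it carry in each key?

The scale of F minor (natural minor) is F G A♭ B♭ C D♭ E♭; D♭ is degree 6, and the triad built there (D♭-F-A♭) is major, so it is VI.
The scale of G♭ major is G♭ A♭ B♭ C♭ D♭ E♭ F; D♭ is degree 5, and the triad built there (D♭-F-A♭) is major, so it is V.

VI in F minor; V in G♭ major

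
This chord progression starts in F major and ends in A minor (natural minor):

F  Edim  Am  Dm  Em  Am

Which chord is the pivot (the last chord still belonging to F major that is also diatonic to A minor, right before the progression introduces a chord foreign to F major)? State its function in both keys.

Chords diatonic to F major: F, Gm, Am, Bb, C, Dm, Edim.
Reading the progression, the first chord not in that set is Em, so the modulation leaves F major there.
The chord immediately before Em is Dm, which is diatonic to both keys: vi in F major and iv in A minor.

Dm — vi in F major, iv in A minor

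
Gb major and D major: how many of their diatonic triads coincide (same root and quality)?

0

Diatonic triads of Gb major: Gb (I), Abm (ii), Bbm (iii), Cb (IV), Db (V), Ebm (vi), Fdim (vii°).
Diatonic triads of D major: D (I), Em (ii), F#m (iii), G (IV), A (V), Bm (vi), C#dim (vii°).
No triad has the same root and quality in both keys.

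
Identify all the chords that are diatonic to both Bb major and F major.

Triads in Bb major: Bb (I), Cm (ii), Dm (iii), Eb (IV), F (V), Gm (vi), Adim (vii°).
Triads in F major: F (I), Gm (ii), Am (iii), Bb (IV), C (V), Dm (vi), Edim (vii°).
Shared triads with their functions: Bb (I in Bb major, IV in F major); Dm (iii in Bb major, vi in F major); F (V in Bb major, I in F major); Gm (vi in Bb major, ii in F major).

Bb, Dm, F, Gm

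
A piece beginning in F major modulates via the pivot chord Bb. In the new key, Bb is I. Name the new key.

Bb major

The numeral I denotes a major triad on scale degree 1. With Bb on degree 1, the tonic of the new key is Bb.
Degree 1 carries a major triad in major keys, so the destination is Bb major.
Check: the diatonic triads of Bb major are Bb (I), Cm (ii), Dm (iii), Eb (IV), F (V), Gm (vi), Adim (vii°) — Bb is indeed I.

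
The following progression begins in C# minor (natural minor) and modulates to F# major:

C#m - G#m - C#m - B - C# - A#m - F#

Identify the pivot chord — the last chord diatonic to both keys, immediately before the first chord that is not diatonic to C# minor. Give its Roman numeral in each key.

Chords diatonic to C# minor: C#m, D#dim, E, F#m, G#m, A, B.
Reading the progression, the first chord not in that set is C#, so the modulation leaves C# minor there.
The chord immediately before C# is B, which is diatonic to both keys: VII in C# minor and IV in F# major.

B — VII in C# minor, IV in F# major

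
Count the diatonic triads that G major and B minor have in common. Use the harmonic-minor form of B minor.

3

Diatonic triads of G major: G major (I), A minor (ii), B minor (iii), C major (IV), D major (V), E minor (vi), F# diminished (vii°).
Diatonic triads of B minor (harmonic minor): B minor (i), C# diminished (ii°), D augmented (III+), E minor (iv), F# major (V), G major (VI), A# diminished (vii°).
Matching root and quality in both lists: G major, B minor, E minor.
That gives 3 common triads.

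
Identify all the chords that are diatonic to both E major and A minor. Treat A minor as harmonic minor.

E

Triads in E major: E (I), F#m (ii), G#m (iii), A (IV), B (V), C#m (vi), D#dim (vii°).
Triads in A minor (harmonic minor): Am (i), Bdim (ii°), Caug (III+), Dm (iv), E (V), F (VI), G#dim (vii°).
Shared triads with their functions: E (I in E major, V in A minor).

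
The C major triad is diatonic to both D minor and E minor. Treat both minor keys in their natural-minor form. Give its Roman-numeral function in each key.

VII in D minor; VI in E minor

The scale of D minor (natural minor) is D E F G A Bb C; C is degree 7, and the triad built there (C-E-G) is major, so it is VII.
The scale of E minor (natural minor) is E F# G A B C D; C is degree 6, and the triad built there (C-E-G) is major, so it is VI.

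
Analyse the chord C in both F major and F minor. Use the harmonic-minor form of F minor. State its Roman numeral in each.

V in F major; V in F minor

The scale of F major is F G A Bb C D E; C is degree 5, and the triad built there (C-E-G) is major, so it is V.
The scale of F minor (harmonic minor) is F G Ab Bb C Db E; C is degree 5, and the triad built there (C-E-G) is major, so it is V.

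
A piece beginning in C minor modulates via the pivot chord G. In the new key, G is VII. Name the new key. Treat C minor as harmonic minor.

A minor

The numeral VII denotes a major triad on scale degree 7. With G on degree 7, the tonic of the new key is A.
Degree 7 carries a major triad in natural-minor keys, so the destination is A minor.
Check: the diatonic triads of A minor (natural minor) are Am (i), Bdim (ii°), C (III), Dm (iv), Em (v), F (VI), G (VII) — G is indeed VII.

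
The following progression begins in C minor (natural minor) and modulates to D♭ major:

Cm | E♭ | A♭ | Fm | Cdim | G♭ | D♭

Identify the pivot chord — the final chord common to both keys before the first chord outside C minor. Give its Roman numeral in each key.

Fm — iv in C minor, iii in D♭ major

Chords diatonic to C minor: Cm, Ddim, E♭, Fm, Gm, A♭, B♭.
Reading the progression, the first chord not in that set is Cdim, so the modulation leaves C minor there.
The chord immediately before Cdim is Fm, which is diatonic to both keys: iv in C minor and iii in D♭ major.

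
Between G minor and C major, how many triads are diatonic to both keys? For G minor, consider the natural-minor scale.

Diatonic triads of G minor (natural minor): Gm (i), Adim (ii°), Bb (III), Cm (iv), Dm (v), Eb (VI), F (VII).
Diatonic triads of C major: C (I), Dm (ii), Em (iii), F (IV), G (V), Am (vi), Bdim (vii°).
Matching root and quality in both lists: Dm, F.
That gives 2 common triads.

2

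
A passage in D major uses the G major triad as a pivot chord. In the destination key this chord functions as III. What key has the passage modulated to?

E minor

The numeral III denotes a major triad on scale degree 3. With G on degree 3, the tonic of the new key is E.
Degree 3 carries a major triad in natural-minor keys, so the destination is E minor.
Check: the diatonic triads of E minor (natural minor) are Em (i), F♯dim (ii°), G (III), Am (iv), Bm (v), C (VI), D (VII) — G major is indeed III.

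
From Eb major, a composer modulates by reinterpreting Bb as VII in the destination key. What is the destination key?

The numeral VII denotes a major triad on scale degree 7. With Bb on degree 7, the tonic of the new key is C.
Degree 7 carries a major triad in natural-minor keys, so the destination is C minor.
Check: the diatonic triads of C minor (natural minor) are Cm (i), Ddim (ii°), Eb (III), Fm (iv), Gm (v), Ab (VI), Bb (VII) — Bb is indeed VII.

C minor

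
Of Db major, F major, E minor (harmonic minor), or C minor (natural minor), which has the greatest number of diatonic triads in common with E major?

Triads of E major: E (I), F#m (ii), G#m (iii), A (IV), B (V), C#m (vi), D#dim (vii°).
Db major shares 0: none.
F major shares 0: none.
E minor (harmonic minor) shares 2: B, D#dim.
C minor (natural minor) shares 0: none.
The most common triads (2) are shared with E minor.

E minor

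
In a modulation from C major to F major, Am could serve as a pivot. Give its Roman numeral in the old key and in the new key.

The scale of C major is C D E F G A B; A is degree 6, and the triad built there (A-C-E) is minor, so it is vi.
The scale of F major is F G A Bb C D E; A is degree 3, and the triad built there (A-C-E) is minor, so it is iii.

vi in C major; iii in F major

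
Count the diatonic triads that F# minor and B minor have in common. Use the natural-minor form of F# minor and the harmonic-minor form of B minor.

1

Diatonic triads of F# minor (natural minor): F# minor (i), G# diminished (ii°), A major (III), B minor (iv), C# minor (v), D major (VI), E major (VII).
Diatonic triads of B minor (harmonic minor): B minor (i), C# diminished (ii°), D augmented (III+), E minor (iv), F# major (V), G major (VI), A# diminished (vii°).
Matching root and quality in both lists: B minor.
That gives 1 common triad.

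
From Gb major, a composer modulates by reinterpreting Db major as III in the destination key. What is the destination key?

The numeral III denotes a major triad on scale degree 3. With Db on degree 3, the tonic of the new key is Bb.
Degree 3 carries a major triad in natural-minor keys, so the destination is Bb minor.
Check: the diatonic triads of Bb minor (natural minor) are Bbm (i), Cdim (ii°), Db (III), Ebm (iv), Fm (v), Gb (VI), Ab (VII) — Db major is indeed III.

Bb minor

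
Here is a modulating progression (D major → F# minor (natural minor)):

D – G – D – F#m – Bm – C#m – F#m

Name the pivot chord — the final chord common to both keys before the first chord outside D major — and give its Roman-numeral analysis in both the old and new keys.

Bm — vi in D major, iv in F# minor

Chords diatonic to D major: D, Em, F#m, G, A, Bm, C#dim.
Reading the progression, the first chord not in that set is C#m, so the modulation leaves D major there.
The chord immediately before C#m is Bm, which is diatonic to both keys: vi in D major and iv in F# minor.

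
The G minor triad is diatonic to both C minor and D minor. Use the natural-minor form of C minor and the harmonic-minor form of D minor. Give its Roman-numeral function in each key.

The scale of C minor (natural minor) is C D Eb F G Ab Bb; G is degree 5, and the triad built there (G-Bb-D) is minor, so it is v.
The scale of D minor (harmonic minor) is D E F G A Bb C#; G is degree 4, and the triad built there (G-Bb-D) is minor, so it is iv.

v in C minor; iv in D minor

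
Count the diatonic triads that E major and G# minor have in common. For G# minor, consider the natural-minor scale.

4

Diatonic triads of E major: E (I), F#m (ii), G#m (iii), A (IV), B (V), C#m (vi), D#dim (vii°).
Diatonic triads of G# minor (natural minor): G#m (i), A#dim (ii°), B (III), C#m (iv), D#m (v), E (VI), F# (VII).
Matching root and quality in both lists: E, G#m, B, C#m.
That gives 4 common triads.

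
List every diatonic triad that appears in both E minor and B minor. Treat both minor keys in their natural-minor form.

Triads in E minor (natural minor): Em (i), F#dim (ii°), G (III), Am (iv), Bm (v), C (VI), D (VII).
Triads in B minor (natural minor): Bm (i), C#dim (ii°), D (III), Em (iv), F#m (v), G (VI), A (VII).
Shared triads with their functions: Em (i in E minor, iv in B minor); G (III in E minor, VI in B minor); Bm (v in E minor, i in B minor); D (VII in E minor, III in B minor).

Em, G, Bm, D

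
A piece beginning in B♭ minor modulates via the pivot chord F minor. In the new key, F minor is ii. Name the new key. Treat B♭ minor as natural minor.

The numeral ii denotes a minor triad on scale degree 2. With F on degree 2, the tonic of the new key is E♭.
Degree 2 carries a minor triad in major keys, so the destination is E♭ major.
Check: the diatonic triads of E♭ major are E♭ (I), Fm (ii), Gm (iii), A♭ (IV), B♭ (V), Cm (vi), Ddim (vii°) — F minor is indeed ii.

E♭ major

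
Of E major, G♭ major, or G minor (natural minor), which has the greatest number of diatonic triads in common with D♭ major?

Triads of D♭ major: D♭ major (I), E♭ minor (ii), F minor (iii), G♭ major (IV), A♭ major (V), B♭ minor (vi), C diminished (vii°).
E major shares 0: none.
G♭ major shares 4: D♭, E♭m, G♭, B♭m.
G minor (natural minor) shares 0: none.
The most common triads (4) are shared with G♭ major.

G♭ major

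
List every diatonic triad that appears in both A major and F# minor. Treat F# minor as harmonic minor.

Triads in A major: A (I), Bm (ii), C#m (iii), D (IV), E (V), F#m (vi), G#dim (vii°).
Triads in F# minor (harmonic minor): F#m (i), G#dim (ii°), Aaug (III+), Bm (iv), C# (V), D (VI), E#dim (vii°).
Shared triads with their functions: Bm (ii in A major, iv in F# minor); D (IV in A major, VI in F# minor); F#m (vi in A major, i in F# minor); G#dim (vii° in A major, ii° in F# minor).

Bm, D, F#m, G#dim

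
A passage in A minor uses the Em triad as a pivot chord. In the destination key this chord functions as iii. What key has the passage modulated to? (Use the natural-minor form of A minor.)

The numeral iii denotes a minor triad on scale degree 3. With E on degree 3, the tonic of the new key is C.
Degree 3 carries a minor triad in major keys, so the destination is C major.
Check: the diatonic triads of C major are C (I), Dm (ii), Em (iii), F (IV), G (V), Am (vi), Bdim (vii°) — Em is indeed iii.

C major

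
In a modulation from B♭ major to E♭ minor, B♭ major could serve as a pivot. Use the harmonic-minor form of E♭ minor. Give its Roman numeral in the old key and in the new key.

I in B♭ major; V in E♭ minor

The scale of B♭ major is B♭ C D E♭ F G A; B♭ is degree 1, and the triad built there (B♭-D-F) is major, so it is I.
The scale of E♭ minor (harmonic minor) is E♭ F G♭ A♭ B♭ C♭ D; B♭ is degree 5, and the triad built there (B♭-D-F) is major, so it is V.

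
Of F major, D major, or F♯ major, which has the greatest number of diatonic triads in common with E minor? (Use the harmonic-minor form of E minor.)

F major

Triads of E minor (harmonic minor): Em (i), F♯dim (ii°), Gaug (III+), Am (iv), B (V), C (VI), D♯dim (vii°).
F major shares 2: Am, C.
D major shares 1: Em.
F♯ major shares 1: B.
The most common triads (2) are shared with F major.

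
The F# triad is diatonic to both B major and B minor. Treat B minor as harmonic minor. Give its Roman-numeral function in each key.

V in B major; V in B minor

The scale of B major is B C# D# E F# G# A#; F# is degree 5, and the triad built there (F#-A#-C#) is major, so it is V.
The scale of B minor (harmonic minor) is B C# D E F# G A#; F# is degree 5, and the triad built there (F#-A#-C#) is major, so it is V.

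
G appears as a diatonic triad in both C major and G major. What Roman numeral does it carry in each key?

The scale of C major is C D E F G A B; G is degree 5, and the triad built there (G-B-D) is major, so it is V.
The scale of G major is G A B C D E F#; G is degree 1, and the triad built there (G-B-D) is major, so it is I.

V in C major; I in G major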